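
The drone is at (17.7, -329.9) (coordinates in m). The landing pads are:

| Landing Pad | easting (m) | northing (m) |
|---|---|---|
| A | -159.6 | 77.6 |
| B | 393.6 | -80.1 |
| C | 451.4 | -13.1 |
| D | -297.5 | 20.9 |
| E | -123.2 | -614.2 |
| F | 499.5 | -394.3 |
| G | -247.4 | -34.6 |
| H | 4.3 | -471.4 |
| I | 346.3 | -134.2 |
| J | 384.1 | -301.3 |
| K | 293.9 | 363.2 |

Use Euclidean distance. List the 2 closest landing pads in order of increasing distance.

Distances from (17.7, -329.9):
A: √((-177.3)² + (407.5)²) = √(31435.290 + 166056.250) = 444.4 m
B: √((375.9)² + (249.8)²) = √(141300.810 + 62400.040) = 451.3 m
C: √((433.7)² + (316.8)²) = √(188095.690 + 100362.240) = 537.1 m
D: √((-315.2)² + (350.8)²) = √(99351.040 + 123060.640) = 471.6 m
E: √((-140.9)² + (-284.3)²) = √(19852.810 + 80826.490) = 317.3 m
F: √((481.8)² + (-64.4)²) = √(232131.240 + 4147.360) = 486.1 m
G: √((-265.1)² + (295.3)²) = √(70278.010 + 87202.090) = 396.8 m
H: √((-13.4)² + (-141.5)²) = √(179.560 + 20022.250) = 142.1 m
I: √((328.6)² + (195.7)²) = √(107977.960 + 38298.490) = 382.5 m
J: √((366.4)² + (28.6)²) = √(134248.960 + 817.960) = 367.5 m
K: √((276.2)² + (693.1)²) = √(76286.440 + 480387.610) = 746.1 m
Sorted: H (142.1 m) < E (317.3 m) < J (367.5 m) < I (382.5 m) < …

H, E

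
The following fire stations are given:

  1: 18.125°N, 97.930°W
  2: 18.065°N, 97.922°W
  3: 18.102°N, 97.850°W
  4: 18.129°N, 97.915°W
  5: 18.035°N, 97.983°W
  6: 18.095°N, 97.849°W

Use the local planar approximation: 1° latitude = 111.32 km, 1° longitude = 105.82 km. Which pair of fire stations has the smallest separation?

Pairwise distances:
1–2: 6.733 km
1–3: 8.844 km
1–4: 1.649 km
1–5: 11.482 km
1–6: 9.199 km
2–3: 8.661 km
2–4: 7.163 km
2–5: 7.268 km
2–6: 8.416 km
3–4: 7.506 km
3–5: 15.928 km
3–6: 0.786 km
4–5: 12.699 km
4–6: 7.944 km
5–6: 15.674 km
Closest pair: 3–6 at 0.786 km.

3 and 6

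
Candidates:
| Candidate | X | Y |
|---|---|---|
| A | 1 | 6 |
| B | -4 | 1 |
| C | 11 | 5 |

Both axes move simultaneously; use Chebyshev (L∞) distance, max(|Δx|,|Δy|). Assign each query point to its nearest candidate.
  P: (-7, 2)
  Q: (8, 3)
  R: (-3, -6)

P→B; Q→C; R→B

P at (-7, 2):
  A: max(|8|, |4|) = 8
  B: max(|3|, |-1|) = 3
  C: max(|18|, |3|) = 18
  → nearest: B (3)
Q at (8, 3):
  A: max(|-7|, |3|) = 7
  B: max(|-12|, |-2|) = 12
  C: max(|3|, |2|) = 3
  → nearest: C (3)
R at (-3, -6):
  A: max(|4|, |12|) = 12
  B: max(|-1|, |7|) = 7
  C: max(|14|, |11|) = 14
  → nearest: B (7)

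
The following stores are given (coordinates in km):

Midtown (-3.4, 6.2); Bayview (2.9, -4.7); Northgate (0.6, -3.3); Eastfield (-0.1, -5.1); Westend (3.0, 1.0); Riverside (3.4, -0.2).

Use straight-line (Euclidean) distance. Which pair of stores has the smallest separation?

Pairwise distances:
Westend–Riverside: 1.3 km
Northgate–Eastfield: 1.9 km
Bayview–Northgate: 2.7 km
Bayview–Eastfield: 3.0 km
Northgate–Riverside: 4.2 km
Bayview–Riverside: 4.5 km
Northgate–Westend: 4.9 km
Bayview–Westend: 5.7 km
Eastfield–Riverside: 6.0 km
Eastfield–Westend: 6.8 km
Midtown–Westend: 8.2 km
Midtown–Riverside: 9.3 km
Midtown–Northgate: 10.3 km
Midtown–Eastfield: 11.8 km
Midtown–Bayview: 12.6 km
Closest pair: Westend–Riverside at 1.3 km.

Westend and Riverside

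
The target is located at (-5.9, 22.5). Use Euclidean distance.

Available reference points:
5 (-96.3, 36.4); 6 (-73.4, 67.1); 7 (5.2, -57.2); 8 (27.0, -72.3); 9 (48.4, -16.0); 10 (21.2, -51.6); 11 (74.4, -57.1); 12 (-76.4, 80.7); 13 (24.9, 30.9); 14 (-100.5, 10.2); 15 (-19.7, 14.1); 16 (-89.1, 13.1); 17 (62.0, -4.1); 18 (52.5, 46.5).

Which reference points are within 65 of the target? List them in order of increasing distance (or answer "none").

15, 13, 18

Distances from (-5.9, 22.5):
5: √((-90.4)² + (13.9)²) = √(8172.160 + 193.210) = 91.5
6: √((-67.5)² + (44.6)²) = √(4556.250 + 1989.160) = 80.9
7: √((11.1)² + (-79.7)²) = √(123.210 + 6352.090) = 80.5
8: √((32.9)² + (-94.8)²) = √(1082.410 + 8987.040) = 100.3
9: √((54.3)² + (-38.5)²) = √(2948.490 + 1482.250) = 66.6
10: √((27.1)² + (-74.1)²) = √(734.410 + 5490.810) = 78.9
11: √((80.3)² + (-79.6)²) = √(6448.090 + 6336.160) = 113.1
12: √((-70.5)² + (58.2)²) = √(4970.250 + 3387.240) = 91.4
13: √((30.8)² + (8.4)²) = √(948.640 + 70.560) = 31.9
14: √((-94.6)² + (-12.3)²) = √(8949.160 + 151.290) = 95.4
15: √((-13.8)² + (-8.4)²) = √(190.440 + 70.560) = 16.2
16: √((-83.2)² + (-9.4)²) = √(6922.240 + 88.360) = 83.7
17: √((67.9)² + (-26.6)²) = √(4610.410 + 707.560) = 72.9
18: √((58.4)² + (24.0)²) = √(3410.560 + 576.000) = 63.1
Threshold 65: 15 (16.2), 13 (31.9), 18 (63.1) are within range.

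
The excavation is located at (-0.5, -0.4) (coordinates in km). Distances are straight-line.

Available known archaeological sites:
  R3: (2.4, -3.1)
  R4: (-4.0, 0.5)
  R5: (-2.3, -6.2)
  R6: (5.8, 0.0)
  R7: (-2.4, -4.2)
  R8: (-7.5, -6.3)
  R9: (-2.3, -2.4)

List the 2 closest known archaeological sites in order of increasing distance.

Distances from (-0.5, -0.4):
R3: √((2.9)² + (-2.7)²) = √(8.410 + 7.290) = 4.0 km
R4: √((-3.5)² + (0.9)²) = √(12.250 + 0.810) = 3.6 km
R5: √((-1.8)² + (-5.8)²) = √(3.240 + 33.640) = 6.1 km
R6: √((6.3)² + (0.4)²) = √(39.690 + 0.160) = 6.3 km
R7: √((-1.9)² + (-3.8)²) = √(3.610 + 14.440) = 4.2 km
R8: √((-7.0)² + (-5.9)²) = √(49.000 + 34.810) = 9.2 km
R9: √((-1.8)² + (-2.0)²) = √(3.240 + 4.000) = 2.7 km
Sorted: R9 (2.7 km) < R4 (3.6 km) < R3 (4.0 km) < R7 (4.2 km) < …

R9, R4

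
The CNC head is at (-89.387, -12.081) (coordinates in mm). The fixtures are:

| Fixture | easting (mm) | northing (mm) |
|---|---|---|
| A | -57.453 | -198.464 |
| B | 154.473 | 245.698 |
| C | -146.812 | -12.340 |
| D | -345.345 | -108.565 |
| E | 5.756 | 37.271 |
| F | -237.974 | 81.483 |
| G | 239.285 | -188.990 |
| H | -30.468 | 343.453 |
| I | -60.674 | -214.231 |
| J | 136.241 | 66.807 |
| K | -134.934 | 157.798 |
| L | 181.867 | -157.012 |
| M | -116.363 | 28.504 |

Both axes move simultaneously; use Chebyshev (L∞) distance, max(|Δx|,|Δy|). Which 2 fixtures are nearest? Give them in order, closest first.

M, C

Distances from (-89.387, -12.081):
A: max(|31.934|, |-186.383|) = 186.383 mm
B: max(|243.860|, |257.779|) = 257.779 mm
C: max(|-57.425|, |-0.259|) = 57.425 mm
D: max(|-255.958|, |-96.484|) = 255.958 mm
E: max(|95.143|, |49.352|) = 95.143 mm
F: max(|-148.587|, |93.564|) = 148.587 mm
G: max(|328.672|, |-176.909|) = 328.672 mm
H: max(|58.919|, |355.534|) = 355.534 mm
I: max(|28.713|, |-202.150|) = 202.150 mm
J: max(|225.628|, |78.888|) = 225.628 mm
K: max(|-45.547|, |169.879|) = 169.879 mm
L: max(|271.254|, |-144.931|) = 271.254 mm
M: max(|-26.976|, |40.585|) = 40.585 mm
Sorted: M (40.585 mm) < C (57.425 mm) < E (95.143 mm) < F (148.587 mm) < …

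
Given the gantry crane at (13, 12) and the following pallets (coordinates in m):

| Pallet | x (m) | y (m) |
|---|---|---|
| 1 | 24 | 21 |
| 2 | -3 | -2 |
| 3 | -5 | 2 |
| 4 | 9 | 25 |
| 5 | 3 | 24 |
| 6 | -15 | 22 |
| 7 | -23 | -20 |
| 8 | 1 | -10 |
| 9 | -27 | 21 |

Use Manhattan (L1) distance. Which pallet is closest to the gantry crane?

Distances from (13, 12):
1: 20 m
2: 30 m
3: 28 m
4: 17 m
5: 22 m
6: 38 m
7: 68 m
8: 34 m
9: 49 m
Minimum: 4 at 17 m.

4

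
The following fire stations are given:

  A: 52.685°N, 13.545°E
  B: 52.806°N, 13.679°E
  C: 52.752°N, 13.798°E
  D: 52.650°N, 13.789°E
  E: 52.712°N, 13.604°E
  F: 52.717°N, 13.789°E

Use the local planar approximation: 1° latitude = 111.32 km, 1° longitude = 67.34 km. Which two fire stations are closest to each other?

Pairwise distances:
A–B: √((0.121·111.32)² + (0.134·67.34)²) = √(181.43336 + 81.42464) = 16.213 km
A–C: √((0.067·111.32)² + (0.253·67.34)²) = √(55.62833 + 290.26005) = 18.598 km
A–D: √((-0.035·111.32)² + (0.244·67.34)²) = √(15.18037 + 269.97645) = 16.887 km
A–E: √((0.027·111.32)² + (0.059·67.34)²) = √(9.03387 + 15.78521) = 4.982 km
A–F: √((0.032·111.32)² + (0.244·67.34)²) = √(12.68955 + 269.97645) = 16.813 km
B–C: √((-0.054·111.32)² + (0.119·67.34)²) = √(36.13549 + 64.21554) = 10.018 km
B–D: √((-0.156·111.32)² + (0.110·67.34)²) = √(301.57518 + 54.86957) = 18.880 km
B–E: √((-0.094·111.32)² + (-0.075·67.34)²) = √(109.49697 + 25.50755) = 11.619 km
B–F: √((-0.089·111.32)² + (0.110·67.34)²) = √(98.15816 + 54.86957) = 12.370 km
C–D: √((-0.102·111.32)² + (-0.009·67.34)²) = √(128.92785 + 0.36731) = 11.371 km
C–E: √((-0.040·111.32)² + (-0.194·67.34)²) = √(19.82743 + 170.66705) = 13.802 km
C–F: √((-0.035·111.32)² + (-0.009·67.34)²) = √(15.18037 + 0.36731) = 3.943 km
D–E: √((0.062·111.32)² + (-0.185·67.34)²) = √(47.63540 + 155.19927) = 14.242 km
D–F: √((0.067·111.32)² + (0.000·67.34)²) = √(55.62833 + 0.00000) = 7.458 km
E–F: √((0.005·111.32)² + (0.185·67.34)²) = √(0.30980 + 155.19927) = 12.470 km
Closest pair: C–F at 3.943 km.

C and F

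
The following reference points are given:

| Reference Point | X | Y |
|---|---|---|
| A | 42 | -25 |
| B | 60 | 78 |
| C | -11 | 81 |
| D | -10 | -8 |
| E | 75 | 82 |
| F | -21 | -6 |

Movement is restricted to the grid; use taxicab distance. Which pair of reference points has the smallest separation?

D and F

Pairwise distances:
A–B: |18| + |103| = 18 + 103 = 121
A–C: |-53| + |106| = 53 + 106 = 159
A–D: |-52| + |17| = 52 + 17 = 69
A–E: |33| + |107| = 33 + 107 = 140
A–F: |-63| + |19| = 63 + 19 = 82
B–C: |-71| + |3| = 71 + 3 = 74
B–D: |-70| + |-86| = 70 + 86 = 156
B–E: |15| + |4| = 15 + 4 = 19
B–F: |-81| + |-84| = 81 + 84 = 165
C–D: |1| + |-89| = 1 + 89 = 90
C–E: |86| + |1| = 86 + 1 = 87
C–F: |-10| + |-87| = 10 + 87 = 97
D–E: |85| + |90| = 85 + 90 = 175
D–F: |-11| + |2| = 11 + 2 = 13
E–F: |-96| + |-88| = 96 + 88 = 184
Closest pair: D–F at 13.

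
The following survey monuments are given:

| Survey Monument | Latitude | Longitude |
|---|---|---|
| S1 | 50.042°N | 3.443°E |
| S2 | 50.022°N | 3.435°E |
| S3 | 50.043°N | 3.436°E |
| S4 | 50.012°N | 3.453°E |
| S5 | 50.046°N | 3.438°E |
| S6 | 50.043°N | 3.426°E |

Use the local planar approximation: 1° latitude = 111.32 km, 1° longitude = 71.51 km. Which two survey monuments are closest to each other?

Pairwise distances:
S3–S5: 0.363 km
S1–S3: 0.513 km
S1–S5: 0.571 km
S3–S6: 0.715 km
S5–S6: 0.921 km
S1–S6: 1.221 km
S2–S4: 1.702 km
S1–S2: 2.299 km
S2–S3: 2.339 km
S2–S6: 2.425 km
S2–S5: 2.680 km
S1–S4: 3.415 km
S3–S4: 3.659 km
S4–S5: 3.934 km
S4–S6: 3.954 km
Closest pair: S3–S5 at 0.363 km.

S3 and S5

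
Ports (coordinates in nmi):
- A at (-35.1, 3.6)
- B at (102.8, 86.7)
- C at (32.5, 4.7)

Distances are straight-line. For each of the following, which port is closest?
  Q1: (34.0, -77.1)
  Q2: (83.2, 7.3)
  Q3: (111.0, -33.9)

Q1 at (34.0, -77.1):
  A: √((-69.1)² + (80.7)²) = √(4774.8100 + 6512.4900) = 106.24 nmi
  B: √((68.8)² + (163.8)²) = √(4733.4400 + 26830.4400) = 177.66 nmi
  C: √((-1.5)² + (81.8)²) = √(2.2500 + 6691.2400) = 81.81 nmi
  → nearest: C (81.81 nmi)
Q2 at (83.2, 7.3):
  A: √((-118.3)² + (-3.7)²) = √(13994.8900 + 13.6900) = 118.36 nmi
  B: √((19.6)² + (79.4)²) = √(384.1600 + 6304.3600) = 81.78 nmi
  C: √((-50.7)² + (-2.6)²) = √(2570.4900 + 6.7600) = 50.77 nmi
  → nearest: C (50.77 nmi)
Q3 at (111.0, -33.9):
  A: √((-146.1)² + (37.5)²) = √(21345.2100 + 1406.2500) = 150.84 nmi
  B: √((-8.2)² + (120.6)²) = √(67.2400 + 14544.3600) = 120.88 nmi
  C: √((-78.5)² + (38.6)²) = √(6162.2500 + 1489.9600) = 87.48 nmi
  → nearest: C (87.48 nmi)

Q1→C; Q2→C; Q3→C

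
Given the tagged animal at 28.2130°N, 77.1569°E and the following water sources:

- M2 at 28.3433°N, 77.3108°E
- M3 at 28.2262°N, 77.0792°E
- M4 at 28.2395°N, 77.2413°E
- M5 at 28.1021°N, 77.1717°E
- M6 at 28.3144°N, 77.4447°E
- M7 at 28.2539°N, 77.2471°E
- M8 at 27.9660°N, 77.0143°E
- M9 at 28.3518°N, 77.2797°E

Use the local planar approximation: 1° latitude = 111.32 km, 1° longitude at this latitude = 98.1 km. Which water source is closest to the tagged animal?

Distances from 28.2130°N, 77.1569°E:
M2: √((0.1303·111.32)² + (0.1539·98.1)²) = √(210.394909 + 227.937224) = 20.9364 km
M3: √((0.0132·111.32)² + (-0.0777·98.1)²) = √(2.159207 + 58.100524) = 7.7627 km
M4: √((0.0265·111.32)² + (0.0844·98.1)²) = √(8.702382 + 68.552439) = 8.7895 km
M5: √((-0.1109·111.32)² + (0.0148·98.1)²) = √(152.408605 + 2.107956) = 12.4305 km
M6: √((0.1014·111.32)² + (0.2878·98.1)²) = √(127.415512 + 797.112453) = 30.4061 km
M7: √((0.0409·111.32)² + (0.0902·98.1)²) = √(20.729700 + 78.298076) = 9.9513 km
M8: √((-0.2470·111.32)² + (-0.1426·98.1)²) = √(756.032216 + 195.693800) = 30.8501 km
M9: √((0.1388·111.32)² + (0.1228·98.1)²) = √(238.740076 + 145.122499) = 19.5924 km
Minimum: M3 at 7.7627 km.

M3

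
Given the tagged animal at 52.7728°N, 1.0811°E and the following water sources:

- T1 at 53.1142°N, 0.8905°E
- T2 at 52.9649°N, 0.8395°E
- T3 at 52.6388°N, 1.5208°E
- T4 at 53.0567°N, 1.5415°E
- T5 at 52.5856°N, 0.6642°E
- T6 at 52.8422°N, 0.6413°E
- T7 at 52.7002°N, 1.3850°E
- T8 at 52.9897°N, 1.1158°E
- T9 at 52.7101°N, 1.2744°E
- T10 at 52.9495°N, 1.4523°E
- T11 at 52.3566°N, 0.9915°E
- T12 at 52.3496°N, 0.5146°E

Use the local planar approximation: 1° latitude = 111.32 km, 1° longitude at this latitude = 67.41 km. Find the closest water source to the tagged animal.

T9

Distances from 52.7728°N, 1.0811°E:
T1: 40.1177 km
T2: 26.8801 km
T3: 33.1821 km
T4: 44.2945 km
T5: 34.9866 km
T6: 30.6370 km
T7: 22.0224 km
T8: 24.2583 km
T9: 14.7820 km
T10: 31.8284 km
T11: 46.7234 km
T12: 60.6442 km
Minimum: T9 at 14.7820 km.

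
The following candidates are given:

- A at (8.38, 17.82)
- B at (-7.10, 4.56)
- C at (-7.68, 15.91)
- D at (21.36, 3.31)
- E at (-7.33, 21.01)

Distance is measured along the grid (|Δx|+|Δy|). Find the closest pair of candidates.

C and E

Pairwise distances:
C–E: |0.35| + |5.10| = 0.35 + 5.10 = 5.45
B–C: |-0.58| + |11.35| = 0.58 + 11.35 = 11.93
B–E: |-0.23| + |16.45| = 0.23 + 16.45 = 16.68
A–C: |-16.06| + |-1.91| = 16.06 + 1.91 = 17.97
A–E: |-15.71| + |3.19| = 15.71 + 3.19 = 18.90
A–D: |12.98| + |-14.51| = 12.98 + 14.51 = 27.49
A–B: |-15.48| + |-13.26| = 15.48 + 13.26 = 28.74
B–D: |28.46| + |-1.25| = 28.46 + 1.25 = 29.71
C–D: |29.04| + |-12.60| = 29.04 + 12.60 = 41.64
D–E: |-28.69| + |17.70| = 28.69 + 17.70 = 46.39
Closest pair: C–E at 5.45.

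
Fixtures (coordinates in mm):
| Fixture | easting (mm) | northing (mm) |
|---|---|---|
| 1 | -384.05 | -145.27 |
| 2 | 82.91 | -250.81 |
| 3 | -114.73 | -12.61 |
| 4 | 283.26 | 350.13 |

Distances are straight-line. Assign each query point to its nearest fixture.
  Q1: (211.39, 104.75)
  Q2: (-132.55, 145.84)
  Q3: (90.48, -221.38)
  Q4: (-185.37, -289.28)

Q1 at (211.39, 104.75):
  1: 645.80 mm
  2: 378.06 mm
  3: 346.59 mm
  4: 255.69 mm
  → nearest: 4 (255.69 mm)
Q2 at (-132.55, 145.84):
  1: 384.70 mm
  2: 451.39 mm
  3: 159.45 mm
  4: 463.28 mm
  → nearest: 3 (159.45 mm)
Q3 at (90.48, -221.38):
  1: 480.59 mm
  2: 30.39 mm
  3: 292.74 mm
  4: 603.15 mm
  → nearest: 2 (30.39 mm)
Q4 at (-185.37, -289.28):
  1: 245.38 mm
  2: 271.02 mm
  3: 285.55 mm
  4: 792.75 mm
  → nearest: 1 (245.38 mm)

Q1→4; Q2→3; Q3→2; Q4→1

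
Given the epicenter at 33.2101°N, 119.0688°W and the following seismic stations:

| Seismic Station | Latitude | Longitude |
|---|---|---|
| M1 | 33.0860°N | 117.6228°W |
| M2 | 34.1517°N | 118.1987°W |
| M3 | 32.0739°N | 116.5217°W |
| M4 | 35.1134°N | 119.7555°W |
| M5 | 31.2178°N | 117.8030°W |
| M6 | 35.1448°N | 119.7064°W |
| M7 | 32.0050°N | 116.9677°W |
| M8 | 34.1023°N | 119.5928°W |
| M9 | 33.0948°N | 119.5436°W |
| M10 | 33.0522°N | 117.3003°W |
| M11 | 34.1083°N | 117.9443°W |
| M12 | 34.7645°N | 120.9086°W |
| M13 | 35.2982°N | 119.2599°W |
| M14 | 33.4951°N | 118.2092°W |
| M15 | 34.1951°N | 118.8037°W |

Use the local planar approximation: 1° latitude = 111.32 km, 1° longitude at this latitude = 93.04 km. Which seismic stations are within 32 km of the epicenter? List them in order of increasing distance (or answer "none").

Distances from 33.2101°N, 119.0688°W:
M1: √((-0.1241·111.32)² + (1.4460·93.04)²) = √(190.849031 + 18099.892245) = 135.2433 km
M2: √((0.9416·111.32)² + (0.8701·93.04)²) = √(10987.004313 + 6553.566954) = 132.4408 km
M3: √((-1.1362·111.32)² + (2.5471·93.04)²) = √(15997.641684 + 56160.555533) = 268.6228 km
M4: √((1.9033·111.32)² + (-0.6867·93.04)²) = √(44891.166480 + 4082.004679) = 221.2988 km
M5: √((-1.9923·111.32)² + (1.2658·93.04)²) = √(49187.626344 + 13869.780437) = 251.1123 km
M6: √((1.9347·111.32)² + (-0.6376·93.04)²) = √(46384.583216 + 3519.135752) = 223.3914 km
M7: √((-1.2051·111.32)² + (2.1011·93.04)²) = √(17996.687199 + 38214.910690) = 237.0899 km
M8: √((0.8922·111.32)² + (-0.5240·93.04)²) = √(9864.403603 + 2376.851109) = 110.6402 km
M9: √((-0.1153·111.32)² + (-0.4748·93.04)²) = √(164.742256 + 1951.465258) = 46.0023 km
M10: √((-0.1579·111.32)² + (1.7685·93.04)²) = √(308.965975 + 27073.819661) = 165.4774 km
M11: √((0.8982·111.32)² + (1.1245·93.04)²) = √(9997.524953 + 10946.072567) = 144.7190 km
M12: √((1.5544·111.32)² + (-1.8398·93.04)²) = √(29941.390850 + 29300.877886) = 243.3973 km
M13: √((2.0881·111.32)² + (-0.1911·93.04)²) = √(54031.743558 + 316.126409) = 233.1263 km
M14: √((0.2850·111.32)² + (0.8596·93.04)²) = √(1006.551766 + 6396.349961) = 86.0401 km
M15: √((0.9850·111.32)² + (0.2651·93.04)²) = √(12023.166360 + 608.357489) = 112.3901 km
Threshold 32 km: none within range.

none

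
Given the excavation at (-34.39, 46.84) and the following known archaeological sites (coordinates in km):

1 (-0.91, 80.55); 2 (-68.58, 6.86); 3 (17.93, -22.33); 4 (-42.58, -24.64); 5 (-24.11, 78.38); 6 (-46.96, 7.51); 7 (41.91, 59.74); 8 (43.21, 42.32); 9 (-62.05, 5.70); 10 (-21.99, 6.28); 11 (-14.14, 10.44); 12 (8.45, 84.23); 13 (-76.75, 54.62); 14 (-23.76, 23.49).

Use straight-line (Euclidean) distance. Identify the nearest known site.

Distances from (-34.39, 46.84):
1: √((33.48)² + (33.71)²) = √(1120.9104 + 1136.3641) = 47.51 km
2: √((-34.19)² + (-39.98)²) = √(1168.9561 + 1598.4004) = 52.61 km
3: √((52.32)² + (-69.17)²) = √(2737.3824 + 4784.4889) = 86.73 km
4: √((-8.19)² + (-71.48)²) = √(67.0761 + 5109.3904) = 71.95 km
5: √((10.28)² + (31.54)²) = √(105.6784 + 994.7716) = 33.17 km
6: √((-12.57)² + (-39.33)²) = √(158.0049 + 1546.8489) = 41.29 km
7: √((76.30)² + (12.90)²) = √(5821.6900 + 166.4100) = 77.38 km
8: √((77.60)² + (-4.52)²) = √(6021.7600 + 20.4304) = 77.73 km
9: √((-27.66)² + (-41.14)²) = √(765.0756 + 1692.4996) = 49.57 km
10: √((12.40)² + (-40.56)²) = √(153.7600 + 1645.1136) = 42.41 km
11: √((20.25)² + (-36.40)²) = √(410.0625 + 1324.9600) = 41.65 km
12: √((42.84)² + (37.39)²) = √(1835.2656 + 1398.0121) = 56.86 km
13: √((-42.36)² + (7.78)²) = √(1794.3696 + 60.5284) = 43.07 km
14: √((10.63)² + (-23.35)²) = √(112.9969 + 545.2225) = 25.66 km
Minimum: 14 at 25.66 km.

14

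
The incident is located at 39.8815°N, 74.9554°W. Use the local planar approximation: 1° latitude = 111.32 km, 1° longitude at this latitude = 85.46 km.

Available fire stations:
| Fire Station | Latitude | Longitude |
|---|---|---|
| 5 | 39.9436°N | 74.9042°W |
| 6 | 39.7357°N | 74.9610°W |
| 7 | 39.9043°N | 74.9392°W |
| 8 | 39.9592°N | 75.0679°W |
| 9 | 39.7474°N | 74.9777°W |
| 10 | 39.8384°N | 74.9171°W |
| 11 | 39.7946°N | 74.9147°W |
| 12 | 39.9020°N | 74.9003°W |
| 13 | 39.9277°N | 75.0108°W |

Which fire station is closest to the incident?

7

Distances from 39.8815°N, 74.9554°W:
5: 8.1814 km
6: 16.2375 km
7: 2.8911 km
8: 12.9325 km
9: 15.0492 km
10: 5.8080 km
11: 10.2800 km
12: 5.2327 km
13: 6.9904 km
Minimum: 7 at 2.8911 km.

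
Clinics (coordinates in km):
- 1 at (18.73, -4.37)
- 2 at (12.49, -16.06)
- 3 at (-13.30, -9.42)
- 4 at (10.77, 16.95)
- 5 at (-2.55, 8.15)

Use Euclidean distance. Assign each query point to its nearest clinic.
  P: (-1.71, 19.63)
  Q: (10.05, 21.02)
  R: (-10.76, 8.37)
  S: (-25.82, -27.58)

P→5; Q→4; R→5; S→3

P at (-1.71, 19.63):
  1: 31.52 km
  2: 38.41 km
  3: 31.28 km
  4: 12.76 km
  5: 11.51 km
  → nearest: 5 (11.51 km)
Q at (10.05, 21.02):
  1: 26.83 km
  2: 37.16 km
  3: 38.36 km
  4: 4.13 km
  5: 18.01 km
  → nearest: 4 (4.13 km)
R at (-10.76, 8.37):
  1: 32.12 km
  2: 33.73 km
  3: 17.97 km
  4: 23.18 km
  5: 8.21 km
  → nearest: 5 (8.21 km)
S at (-25.82, -27.58):
  1: 50.23 km
  2: 40.00 km
  3: 22.06 km
  4: 57.63 km
  5: 42.64 km
  → nearest: 3 (22.06 km)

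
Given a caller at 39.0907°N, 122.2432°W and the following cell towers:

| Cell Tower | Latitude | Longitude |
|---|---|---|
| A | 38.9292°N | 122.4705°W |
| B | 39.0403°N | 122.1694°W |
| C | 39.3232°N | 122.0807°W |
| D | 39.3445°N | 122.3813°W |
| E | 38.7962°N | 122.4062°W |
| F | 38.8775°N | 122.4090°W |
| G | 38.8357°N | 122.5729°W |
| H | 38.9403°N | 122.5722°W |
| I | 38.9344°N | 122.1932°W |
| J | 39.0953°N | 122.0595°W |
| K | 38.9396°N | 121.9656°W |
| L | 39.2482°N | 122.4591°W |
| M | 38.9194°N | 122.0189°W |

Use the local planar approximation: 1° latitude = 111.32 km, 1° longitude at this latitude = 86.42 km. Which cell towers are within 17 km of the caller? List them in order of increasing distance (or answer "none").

Distances from 39.0907°N, 122.2432°W:
A: √((-0.1615·111.32)² + (-0.2273·86.42)²) = √(323.214956 + 385.857899) = 26.6284 km
B: √((-0.0504·111.32)² + (0.0738·86.42)²) = √(31.478024 + 40.676282) = 8.4944 km
C: √((0.2325·111.32)² + (0.1625·86.42)²) = √(669.872748 + 197.212871) = 29.4463 km
D: √((0.2538·111.32)² + (-0.1381·86.42)²) = √(798.232913 + 142.434725) = 30.6703 km
E: √((-0.2945·111.32)² + (-0.1630·86.42)²) = √(1074.773608 + 198.428355) = 35.6820 km
F: √((-0.2132·111.32)² + (-0.1658·86.42)²) = √(563.275415 + 205.304078) = 27.7233 km
G: √((-0.2550·111.32)² + (-0.3297·86.42)²) = √(805.799060 + 811.832472) = 40.2198 km
H: √((-0.1504·111.32)² + (-0.3290·86.42)²) = √(280.312244 + 808.388860) = 32.9955 km
I: √((-0.1563·111.32)² + (0.0500·86.42)²) = √(302.736197 + 18.671041) = 17.9278 km
J: √((0.0046·111.32)² + (0.1837·86.42)²) = √(0.262218 + 252.026865) = 15.8836 km
K: √((-0.1511·111.32)² + (0.2776·86.42)²) = √(282.927605 + 575.529312) = 29.2994 km
L: √((0.1575·111.32)² + (-0.2159·86.42)²) = √(307.402582 + 348.123875) = 25.6033 km
M: √((-0.1713·111.32)² + (0.2243·86.42)²) = √(363.631185 + 375.739689) = 27.1914 km
Threshold 17 km: B (8.4944 km), J (15.8836 km) are within range.

B, J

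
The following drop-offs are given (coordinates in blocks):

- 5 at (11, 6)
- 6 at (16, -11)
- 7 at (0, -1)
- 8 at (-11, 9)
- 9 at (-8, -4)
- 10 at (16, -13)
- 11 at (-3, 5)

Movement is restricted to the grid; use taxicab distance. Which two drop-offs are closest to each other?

6 and 10

Pairwise distances:
6–10: |0| + |-2| = 0 + 2 = 2 blocks
7–11: |-3| + |6| = 3 + 6 = 9 blocks
7–9: |-8| + |-3| = 8 + 3 = 11 blocks
8–11: |8| + |-4| = 8 + 4 = 12 blocks
9–11: |5| + |9| = 5 + 9 = 14 blocks
5–11: |-14| + |-1| = 14 + 1 = 15 blocks
8–9: |3| + |-13| = 3 + 13 = 16 blocks
5–7: |-11| + |-7| = 11 + 7 = 18 blocks
7–8: |-11| + |10| = 11 + 10 = 21 blocks
5–6: |5| + |-17| = 5 + 17 = 22 blocks
5–10: |5| + |-19| = 5 + 19 = 24 blocks
5–8: |-22| + |3| = 22 + 3 = 25 blocks
6–7: |-16| + |10| = 16 + 10 = 26 blocks
7–10: |16| + |-12| = 16 + 12 = 28 blocks
5–9: |-19| + |-10| = 19 + 10 = 29 blocks
6–9: |-24| + |7| = 24 + 7 = 31 blocks
9–10: |24| + |-9| = 24 + 9 = 33 blocks
6–11: |-19| + |16| = 19 + 16 = 35 blocks
10–11: |-19| + |18| = 19 + 18 = 37 blocks
6–8: |-27| + |20| = 27 + 20 = 47 blocks
8–10: |27| + |-22| = 27 + 22 = 49 blocks
Closest pair: 6–10 at 2 blocks.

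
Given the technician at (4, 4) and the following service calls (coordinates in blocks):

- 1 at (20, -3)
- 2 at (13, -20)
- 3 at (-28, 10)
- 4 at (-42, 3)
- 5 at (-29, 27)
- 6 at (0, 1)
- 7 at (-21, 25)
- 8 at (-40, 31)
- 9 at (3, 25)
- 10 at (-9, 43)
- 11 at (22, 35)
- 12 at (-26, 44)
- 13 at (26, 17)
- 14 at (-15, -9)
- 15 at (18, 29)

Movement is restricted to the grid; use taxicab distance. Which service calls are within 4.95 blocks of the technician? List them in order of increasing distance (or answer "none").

Distances from (4, 4):
1: |16| + |-7| = 16 + 7 = 23 blocks
2: |9| + |-24| = 9 + 24 = 33 blocks
3: |-32| + |6| = 32 + 6 = 38 blocks
4: |-46| + |-1| = 46 + 1 = 47 blocks
5: |-33| + |23| = 33 + 23 = 56 blocks
6: |-4| + |-3| = 4 + 3 = 7 blocks
7: |-25| + |21| = 25 + 21 = 46 blocks
8: |-44| + |27| = 44 + 27 = 71 blocks
9: |-1| + |21| = 1 + 21 = 22 blocks
10: |-13| + |39| = 13 + 39 = 52 blocks
11: |18| + |31| = 18 + 31 = 49 blocks
12: |-30| + |40| = 30 + 40 = 70 blocks
13: |22| + |13| = 22 + 13 = 35 blocks
14: |-19| + |-13| = 19 + 13 = 32 blocks
15: |14| + |25| = 14 + 25 = 39 blocks
Threshold 4.95 blocks: none within range.

none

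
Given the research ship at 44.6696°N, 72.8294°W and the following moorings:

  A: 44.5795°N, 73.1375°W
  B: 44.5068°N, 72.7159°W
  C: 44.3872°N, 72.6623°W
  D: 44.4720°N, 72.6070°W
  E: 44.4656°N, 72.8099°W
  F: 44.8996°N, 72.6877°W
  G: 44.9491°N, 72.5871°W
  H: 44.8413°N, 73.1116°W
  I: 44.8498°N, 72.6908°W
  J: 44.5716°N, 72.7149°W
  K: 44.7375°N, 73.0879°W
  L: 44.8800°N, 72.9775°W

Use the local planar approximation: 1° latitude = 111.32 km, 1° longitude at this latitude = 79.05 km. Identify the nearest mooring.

Distances from 44.6696°N, 72.8294°W:
A: 26.3397 km
B: 20.2222 km
C: 34.0992 km
D: 28.1592 km
E: 22.7615 km
F: 27.9467 km
G: 36.5369 km
H: 29.3764 km
I: 22.8569 km
J: 14.1753 km
K: 21.7876 km
L: 26.1847 km
Minimum: J at 14.1753 km.

J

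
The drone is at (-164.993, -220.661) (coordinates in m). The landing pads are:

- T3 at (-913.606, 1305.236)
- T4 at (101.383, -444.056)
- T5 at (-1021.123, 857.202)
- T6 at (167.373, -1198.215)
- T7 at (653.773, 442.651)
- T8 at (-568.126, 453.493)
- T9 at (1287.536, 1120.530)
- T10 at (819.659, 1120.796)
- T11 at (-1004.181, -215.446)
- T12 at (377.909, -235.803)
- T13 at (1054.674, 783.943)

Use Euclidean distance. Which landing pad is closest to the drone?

Distances from (-164.993, -220.661):
T3: 1699.642 m
T4: 347.651 m
T5: 1376.498 m
T6: 1032.511 m
T7: 1053.736 m
T8: 785.493 m
T9: 1977.027 m
T10: 1664.045 m
T11: 839.204 m
T12: 543.113 m
T13: 1580.132 m
Minimum: T4 at 347.651 m.

T4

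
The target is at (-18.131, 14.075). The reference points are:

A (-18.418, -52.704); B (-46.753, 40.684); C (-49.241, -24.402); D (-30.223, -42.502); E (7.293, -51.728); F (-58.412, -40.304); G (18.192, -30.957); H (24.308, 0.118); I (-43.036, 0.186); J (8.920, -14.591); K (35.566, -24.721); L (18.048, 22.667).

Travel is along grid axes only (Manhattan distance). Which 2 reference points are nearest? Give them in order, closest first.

Distances from (-18.131, 14.075):
A: |-0.287| + |-66.779| = 0.287 + 66.779 = 67.066
B: |-28.622| + |26.609| = 28.622 + 26.609 = 55.231
C: |-31.110| + |-38.477| = 31.110 + 38.477 = 69.587
D: |-12.092| + |-56.577| = 12.092 + 56.577 = 68.669
E: |25.424| + |-65.803| = 25.424 + 65.803 = 91.227
F: |-40.281| + |-54.379| = 40.281 + 54.379 = 94.660
G: |36.323| + |-45.032| = 36.323 + 45.032 = 81.355
H: |42.439| + |-13.957| = 42.439 + 13.957 = 56.396
I: |-24.905| + |-13.889| = 24.905 + 13.889 = 38.794
J: |27.051| + |-28.666| = 27.051 + 28.666 = 55.717
K: |53.697| + |-38.796| = 53.697 + 38.796 = 92.493
L: |36.179| + |8.592| = 36.179 + 8.592 = 44.771
Sorted: I (38.794) < L (44.771) < B (55.231) < J (55.717) < …

I, L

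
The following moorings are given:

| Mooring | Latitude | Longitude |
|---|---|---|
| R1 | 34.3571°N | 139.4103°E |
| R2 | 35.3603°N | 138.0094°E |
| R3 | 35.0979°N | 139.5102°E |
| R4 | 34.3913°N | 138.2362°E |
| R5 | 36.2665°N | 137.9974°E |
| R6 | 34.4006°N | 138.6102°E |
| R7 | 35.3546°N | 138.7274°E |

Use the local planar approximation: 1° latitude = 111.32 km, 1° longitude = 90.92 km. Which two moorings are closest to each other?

R4 and R6

Pairwise distances:
R4–R6: √((0.0093·111.32)² + (0.3740·90.92)²) = √(1.071796 + 1156.277457) = 34.0198 km
R2–R7: √((-0.0057·111.32)² + (0.7180·90.92)²) = √(0.402621 + 4261.551514) = 65.2836 km
R1–R6: √((0.0435·111.32)² + (-0.8001·90.92)²) = √(23.449031 + 5291.848410) = 72.9061 km
R3–R7: √((0.2567·111.32)² + (-0.7828·90.92)²) = √(816.578860 + 5065.478637) = 76.6946 km
R1–R3: √((0.7408·111.32)² + (0.0999·90.92)²) = √(6800.617406 + 82.499218) = 82.9646 km
R2–R5: √((0.9062·111.32)² + (-0.0120·90.92)²) = √(10176.408007 + 1.190368) = 100.8841 km
R6–R7: √((0.9540·111.32)² + (0.1172·90.92)²) = √(11278.287073 + 113.546585) = 106.7325 km
R1–R4: √((0.0342·111.32)² + (-1.1741·90.92)²) = √(14.494345 + 11395.385723) = 106.8170 km
R2–R4: √((-0.9690·111.32)² + (0.2268·90.92)²) = √(11635.738420 + 425.211454) = 109.8224 km
R3–R6: √((-0.6973·111.32)² + (-0.9000·90.92)²) = √(6025.397816 + 6695.821584) = 112.7884 km
R4–R7: √((0.9633·111.32)² + (0.4912·90.92)²) = √(11499.250001 + 1994.507025) = 116.1626 km
R2–R6: √((-0.9597·111.32)² + (0.6008·90.92)²) = √(11413.461677 + 2983.861783) = 119.9888 km
R5–R7: √((-0.9119·111.32)² + (0.7300·90.92)²) = √(10304.829885 + 4405.189287) = 121.2849 km
R1–R7: √((0.9975·111.32)² + (-0.6829·90.92)²) = √(12330.259139 + 3855.077201) = 127.2216 km
R2–R3: √((-0.2624·111.32)² + (1.5008·90.92)²) = √(853.245599 + 18619.349162) = 139.5442 km
R3–R4: √((-0.7066·111.32)² + (-1.2740·90.92)²) = √(6187.192973 + 13417.070757) = 140.0152 km
R1–R2: √((1.0032·111.32)² + (-1.4009·90.92)²) = √(12471.579007 + 16223.073085) = 169.3950 km
R3–R5: √((1.1686·111.32)² + (-1.5128·90.92)²) = √(16923.031361 + 18918.290316) = 189.3180 km
R4–R5: √((1.8752·111.32)² + (-0.2388·90.92)²) = √(43575.420227 + 471.397743) = 209.8733 km
R5–R6: √((-1.8659·111.32)² + (0.6128·90.92)²) = √(43144.269959 + 3104.247695) = 215.0547 km
R1–R5: √((1.9094·111.32)² + (-1.4129·90.92)²) = √(45179.376360 + 16502.194607) = 248.3577 km
Closest pair: R4–R6 at 34.0198 km.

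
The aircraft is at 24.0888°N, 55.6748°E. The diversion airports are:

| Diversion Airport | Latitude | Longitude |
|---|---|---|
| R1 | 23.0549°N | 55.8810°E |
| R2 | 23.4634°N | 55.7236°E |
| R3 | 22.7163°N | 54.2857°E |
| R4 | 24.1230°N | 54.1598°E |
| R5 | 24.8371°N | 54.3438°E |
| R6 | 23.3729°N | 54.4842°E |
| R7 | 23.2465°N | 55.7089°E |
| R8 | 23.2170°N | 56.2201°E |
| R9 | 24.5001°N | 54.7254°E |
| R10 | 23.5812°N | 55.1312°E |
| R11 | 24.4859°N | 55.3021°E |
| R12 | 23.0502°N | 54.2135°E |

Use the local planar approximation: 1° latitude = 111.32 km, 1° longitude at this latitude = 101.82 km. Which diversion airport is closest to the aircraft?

R11

Distances from 24.0888°N, 55.6748°E:
R1: √((-1.0339·111.32)² + (0.2062·101.82)²) = √(13246.570829 + 440.801950) = 116.9930 km
R2: √((-0.6254·111.32)² + (0.0488·101.82)²) = √(4846.878679 + 24.689132) = 69.7966 km
R3: √((-1.3725·111.32)² + (-1.3891·101.82)²) = √(23343.775697 + 20004.753670) = 208.2031 km
R4: √((0.0342·111.32)² + (-1.5150·101.82)²) = √(14.494345 + 23795.314603) = 154.3043 km
R5: √((0.7483·111.32)² + (-1.3310·101.82)²) = √(6939.015950 + 18366.326323) = 159.0765 km
R6: √((-0.7159·111.32)² + (-1.1906·101.82)²) = √(6351.131723 + 14695.959344) = 145.0762 km
R7: √((-0.8423·111.32)² + (0.0341·101.82)²) = √(8791.844470 + 12.055215) = 93.8291 km
R8: √((-0.8718·111.32)² + (0.5453·101.82)²) = √(9418.464923 + 3082.742010) = 111.8088 km
R9: √((0.4113·111.32)² + (-0.9494·101.82)²) = √(2096.350104 + 9344.684437) = 106.9628 km
R10: √((-0.5076·111.32)² + (-0.5436·101.82)²) = √(3192.931652 + 3063.550767) = 79.0979 km
R11: √((0.3971·111.32)² + (-0.3727·101.82)²) = √(1954.097232 + 1440.074535) = 58.2595 km
R12: √((-1.0386·111.32)² + (-1.4613·101.82)²) = √(13367.279590 + 22138.334950) = 188.4293 km
Minimum: R11 at 58.2595 km.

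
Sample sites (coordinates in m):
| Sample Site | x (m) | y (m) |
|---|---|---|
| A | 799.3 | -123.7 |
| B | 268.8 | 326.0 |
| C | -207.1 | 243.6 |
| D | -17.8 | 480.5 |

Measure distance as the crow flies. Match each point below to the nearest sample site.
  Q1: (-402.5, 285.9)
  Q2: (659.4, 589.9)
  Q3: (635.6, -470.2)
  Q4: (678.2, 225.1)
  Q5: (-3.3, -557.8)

Q1 at (-402.5, 285.9):
  A: 1269.7 m
  B: 672.5 m
  C: 199.9 m
  D: 431.1 m
  → nearest: C (199.9 m)
Q2 at (659.4, 589.9):
  A: 727.2 m
  B: 471.4 m
  C: 933.1 m
  D: 686.0 m
  → nearest: B (471.4 m)
Q3 at (635.6, -470.2):
  A: 383.2 m
  B: 876.6 m
  C: 1104.4 m
  D: 1153.6 m
  → nearest: A (383.2 m)
Q4 at (678.2, 225.1):
  A: 369.2 m
  B: 421.7 m
  C: 885.5 m
  D: 741.4 m
  → nearest: A (369.2 m)
Q5 at (-3.3, -557.8):
  A: 912.5 m
  B: 924.7 m
  C: 826.9 m
  D: 1038.4 m
  → nearest: C (826.9 m)

Q1→C; Q2→B; Q3→A; Q4→A; Q5→C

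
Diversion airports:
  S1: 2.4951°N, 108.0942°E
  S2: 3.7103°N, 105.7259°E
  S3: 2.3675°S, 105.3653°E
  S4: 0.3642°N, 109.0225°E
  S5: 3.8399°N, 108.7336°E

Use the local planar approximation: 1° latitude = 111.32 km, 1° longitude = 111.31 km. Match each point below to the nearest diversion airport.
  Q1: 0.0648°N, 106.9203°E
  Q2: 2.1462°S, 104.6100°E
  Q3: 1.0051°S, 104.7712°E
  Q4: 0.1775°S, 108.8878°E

Q1→S4; Q2→S3; Q3→S3; Q4→S4

Q1 at 0.0648°N, 106.9203°E:
  S1: √((2.4303·111.32)² + (1.1739·111.31)²) = √(73192.430517 + 17073.814974) = 300.4434 km
  S2: √((3.6455·111.32)² + (-1.1944·111.31)²) = √(164687.486187 + 17675.347259) = 427.0396 km
  S3: √((-2.4323·111.32)² + (-1.5550·111.31)²) = √(73312.946580 + 29959.126878) = 321.3597 km
  S4: √((0.2994·111.32)² + (2.1022·111.31)²) = √(1110.836106 + 54754.072793) = 236.3576 km
  S5: √((3.7751·111.32)² + (1.8133·111.31)²) = √(176605.130480 + 40738.748999) = 466.2015 km
  → nearest: S4 (236.3576 km)
Q2 at 2.1462°S, 104.6100°E:
  S1: √((4.6413·111.32)² + (3.4842·111.31)²) = √(266947.388764 + 150409.240523) = 646.0314 km
  S2: √((5.8565·111.32)² + (1.1159·111.31)²) = √(425033.039282 + 15428.330041) = 663.6726 km
  S3: √((-0.2213·111.32)² + (0.7553·111.31)²) = √(606.888940 + 7068.175672) = 87.6074 km
  S4: √((2.5104·111.32)² + (4.4125·111.31)²) = √(78096.621739 + 241233.602391) = 565.0931 km
  S5: √((5.9861·111.32)² + (4.1236·111.31)²) = √(444052.511334 + 210679.086892) = 809.1549 km
  → nearest: S3 (87.6074 km)
Q3 at 1.0051°S, 104.7712°E:
  S1: √((3.5002·111.32)² + (3.3230·111.31)²) = √(151821.093895 + 136813.529859) = 537.2473 km
  S2: √((4.7154·111.32)² + (0.9547·111.31)²) = √(275539.251070 + 11292.814924) = 535.5671 km
  S3: √((-1.3624·111.32)² + (0.5941·111.31)²) = √(23001.473867 + 4373.080483) = 165.4526 km
  S4: √((1.3693·111.32)² + (4.2513·111.31)²) = √(23235.050014 + 223929.789068) = 497.1568 km
  S5: √((4.8450·111.32)² + (3.9624·111.31)²) = √(290893.460501 + 194529.287205) = 696.7229 km
  → nearest: S3 (165.4526 km)
Q4 at 0.1775°S, 108.8878°E:
  S1: √((2.6726·111.32)² + (-0.7936·111.31)²) = √(88514.480231 + 7803.181054) = 310.3509 km
  S2: √((3.8878·111.32)² + (-3.1619·111.31)²) = √(187307.094080 + 123869.569048) = 557.8321 km
  S3: √((-2.1900·111.32)² + (-3.5225·111.31)²) = √(59433.954165 + 153734.156406) = 461.7013 km
  S4: √((0.5417·111.32)² + (0.1347·111.31)²) = √(3636.336511 + 224.803753) = 62.1381 km
  S5: √((4.0174·111.32)² + (-0.1542·111.31)²) = √(200003.016467 + 294.602965) = 447.5462 km
  → nearest: S4 (62.1381 km)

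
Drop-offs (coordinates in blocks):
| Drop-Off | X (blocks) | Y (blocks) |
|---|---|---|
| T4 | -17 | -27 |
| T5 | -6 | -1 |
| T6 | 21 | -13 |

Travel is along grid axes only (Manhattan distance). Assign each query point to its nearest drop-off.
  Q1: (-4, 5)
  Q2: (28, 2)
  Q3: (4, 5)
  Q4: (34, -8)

Q1→T5; Q2→T6; Q3→T5; Q4→T6

Q1 at (-4, 5):
  T4: |-13| + |-32| = 13 + 32 = 45 blocks
  T5: |-2| + |-6| = 2 + 6 = 8 blocks
  T6: |25| + |-18| = 25 + 18 = 43 blocks
  → nearest: T5 (8 blocks)
Q2 at (28, 2):
  T4: |-45| + |-29| = 45 + 29 = 74 blocks
  T5: |-34| + |-3| = 34 + 3 = 37 blocks
  T6: |-7| + |-15| = 7 + 15 = 22 blocks
  → nearest: T6 (22 blocks)
Q3 at (4, 5):
  T4: |-21| + |-32| = 21 + 32 = 53 blocks
  T5: |-10| + |-6| = 10 + 6 = 16 blocks
  T6: |17| + |-18| = 17 + 18 = 35 blocks
  → nearest: T5 (16 blocks)
Q4 at (34, -8):
  T4: |-51| + |-19| = 51 + 19 = 70 blocks
  T5: |-40| + |7| = 40 + 7 = 47 blocks
  T6: |-13| + |-5| = 13 + 5 = 18 blocks
  → nearest: T6 (18 blocks)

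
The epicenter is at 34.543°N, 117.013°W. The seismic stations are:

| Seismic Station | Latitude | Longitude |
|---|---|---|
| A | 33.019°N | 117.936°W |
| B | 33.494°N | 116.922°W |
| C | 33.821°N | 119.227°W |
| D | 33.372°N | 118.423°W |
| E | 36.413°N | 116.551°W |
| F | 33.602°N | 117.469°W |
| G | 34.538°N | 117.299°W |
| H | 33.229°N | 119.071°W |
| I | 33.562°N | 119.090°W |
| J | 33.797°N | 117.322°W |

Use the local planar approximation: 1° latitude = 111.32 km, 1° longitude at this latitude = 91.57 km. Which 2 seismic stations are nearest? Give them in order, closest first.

Distances from 34.543°N, 117.013°W:
A: 189.539 km
B: 117.072 km
C: 218.086 km
D: 183.475 km
E: 212.424 km
F: 112.768 km
G: 26.195 km
H: 238.558 km
I: 219.313 km
J: 87.733 km
Sorted: G (26.195 km) < J (87.733 km) < F (112.768 km) < B (117.072 km) < …

G, J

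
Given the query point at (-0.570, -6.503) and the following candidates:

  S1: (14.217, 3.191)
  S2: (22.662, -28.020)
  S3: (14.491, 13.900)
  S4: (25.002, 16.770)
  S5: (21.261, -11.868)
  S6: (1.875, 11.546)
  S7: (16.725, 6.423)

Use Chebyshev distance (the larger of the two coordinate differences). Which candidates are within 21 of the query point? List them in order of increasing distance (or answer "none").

Distances from (-0.570, -6.503):
S1: 14.787
S2: 23.232
S3: 20.403
S4: 25.572
S5: 21.831
S6: 18.049
S7: 17.295
Threshold 21: S1 (14.787), S7 (17.295), S6 (18.049), S3 (20.403) are within range.

S1, S7, S6, S3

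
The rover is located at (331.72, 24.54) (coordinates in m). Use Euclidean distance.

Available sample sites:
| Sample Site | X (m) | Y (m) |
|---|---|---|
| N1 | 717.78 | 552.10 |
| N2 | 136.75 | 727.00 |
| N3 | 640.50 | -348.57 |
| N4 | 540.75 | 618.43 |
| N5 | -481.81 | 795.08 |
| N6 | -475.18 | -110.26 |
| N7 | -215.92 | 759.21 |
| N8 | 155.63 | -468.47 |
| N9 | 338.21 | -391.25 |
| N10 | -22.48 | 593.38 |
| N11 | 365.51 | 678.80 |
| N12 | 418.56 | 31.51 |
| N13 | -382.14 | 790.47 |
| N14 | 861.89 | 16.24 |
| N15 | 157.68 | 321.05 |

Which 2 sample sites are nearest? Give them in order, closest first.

N12, N15

Distances from (331.72, 24.54):
N1: 653.73 m
N2: 729.02 m
N3: 484.31 m
N4: 629.60 m
N5: 1120.52 m
N6: 818.08 m
N7: 916.32 m
N8: 523.51 m
N9: 415.84 m
N10: 670.10 m
N11: 655.13 m
N12: 87.12 m
N13: 1047.02 m
N14: 530.23 m
N15: 343.81 m
Sorted: N12 (87.12 m) < N15 (343.81 m) < N9 (415.84 m) < N3 (484.31 m) < …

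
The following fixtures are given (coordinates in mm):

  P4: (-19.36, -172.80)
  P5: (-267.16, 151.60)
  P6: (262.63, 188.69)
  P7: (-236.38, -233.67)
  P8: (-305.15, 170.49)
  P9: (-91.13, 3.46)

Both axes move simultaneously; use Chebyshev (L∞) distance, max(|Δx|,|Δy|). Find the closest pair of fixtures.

P5 and P8

Pairwise distances:
P4–P5: 324.40 mm
P4–P6: 361.49 mm
P4–P7: 217.02 mm
P4–P8: 343.29 mm
P4–P9: 176.26 mm
P5–P6: 529.79 mm
P5–P7: 385.27 mm
P5–P8: 37.99 mm
P5–P9: 176.03 mm
P6–P7: 499.01 mm
P6–P8: 567.78 mm
P6–P9: 353.76 mm
P7–P8: 404.16 mm
P7–P9: 237.13 mm
P8–P9: 214.02 mm
Closest pair: P5–P8 at 37.99 mm.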